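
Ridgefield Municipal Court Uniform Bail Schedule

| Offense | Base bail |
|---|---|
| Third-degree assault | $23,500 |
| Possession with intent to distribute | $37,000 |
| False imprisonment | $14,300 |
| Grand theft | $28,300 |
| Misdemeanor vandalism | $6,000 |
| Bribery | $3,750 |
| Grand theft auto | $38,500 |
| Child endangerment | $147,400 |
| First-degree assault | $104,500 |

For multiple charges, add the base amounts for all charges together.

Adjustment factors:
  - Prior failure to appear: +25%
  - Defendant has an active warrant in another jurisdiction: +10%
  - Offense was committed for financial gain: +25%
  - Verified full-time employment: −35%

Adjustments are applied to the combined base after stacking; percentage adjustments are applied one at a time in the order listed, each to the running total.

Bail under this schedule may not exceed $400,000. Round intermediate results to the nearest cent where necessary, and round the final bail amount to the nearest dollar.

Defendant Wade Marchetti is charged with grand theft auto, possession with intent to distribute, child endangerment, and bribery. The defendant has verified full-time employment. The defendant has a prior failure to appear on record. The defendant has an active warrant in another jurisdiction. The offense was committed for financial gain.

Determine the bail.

$253,211

Base amounts from the schedule: grand theft auto $38,500; possession with intent to distribute $37,000; child endangerment $147,400; bribery $3,750.
Stacking rule: sum of all bases. $38,500 + $37,000 + $147,400 + $3,750 = $226,650.
Prior failure to appear (+25%): $226,650 × 1.25 = $283,312.50.
Defendant has an active warrant in another jurisdiction (+10%): $283,312.50 × 1.1 = $311,643.75.
Offense was committed for financial gain (+25%): $311,643.75 × 1.25 = $389,554.69.
Verified full-time employment (−35%): $389,554.69 × 0.65 = $253,210.55.
$253,210.55 is within the $400,000 maximum.
Rounded to the nearest dollar: $253,211.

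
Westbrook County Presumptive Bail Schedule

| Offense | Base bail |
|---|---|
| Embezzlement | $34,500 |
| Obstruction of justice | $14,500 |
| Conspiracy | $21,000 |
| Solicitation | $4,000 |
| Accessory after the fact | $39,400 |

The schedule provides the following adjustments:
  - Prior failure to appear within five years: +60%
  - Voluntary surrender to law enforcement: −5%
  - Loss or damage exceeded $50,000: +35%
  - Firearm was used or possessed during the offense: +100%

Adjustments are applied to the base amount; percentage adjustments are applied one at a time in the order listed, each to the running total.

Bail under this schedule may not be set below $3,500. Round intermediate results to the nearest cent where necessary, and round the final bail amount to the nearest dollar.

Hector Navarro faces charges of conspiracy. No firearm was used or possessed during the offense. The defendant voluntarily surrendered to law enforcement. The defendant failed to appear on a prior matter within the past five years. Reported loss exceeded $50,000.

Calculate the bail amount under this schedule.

$43,092

Base amounts from the schedule: conspiracy $21,000.
Single charge. Combined base = $21,000.
Prior failure to appear within five years (+60%): $21,000 × 1.6 = $33,600.
Voluntary surrender to law enforcement (−5%): $33,600 × 0.95 = $31,920.
Loss or damage exceeded $50,000 (+35%): $31,920 × 1.35 = $43,092.
$43,092 is at or above the $3,500 minimum.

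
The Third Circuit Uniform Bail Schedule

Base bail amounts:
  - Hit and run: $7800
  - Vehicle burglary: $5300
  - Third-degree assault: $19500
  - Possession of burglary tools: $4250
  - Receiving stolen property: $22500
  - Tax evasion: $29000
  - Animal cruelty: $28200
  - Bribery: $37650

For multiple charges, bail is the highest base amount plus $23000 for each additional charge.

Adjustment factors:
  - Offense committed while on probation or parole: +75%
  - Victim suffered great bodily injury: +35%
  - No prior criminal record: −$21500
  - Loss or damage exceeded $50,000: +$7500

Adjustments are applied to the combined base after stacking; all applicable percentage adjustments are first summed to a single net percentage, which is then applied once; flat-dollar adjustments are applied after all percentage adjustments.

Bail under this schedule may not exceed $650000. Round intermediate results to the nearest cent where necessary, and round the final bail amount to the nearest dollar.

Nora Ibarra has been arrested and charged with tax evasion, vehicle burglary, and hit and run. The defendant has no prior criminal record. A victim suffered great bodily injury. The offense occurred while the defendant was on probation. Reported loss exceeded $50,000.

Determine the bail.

Base amounts from the schedule: tax evasion $29000; vehicle burglary $5300; hit and run $7800.
Stacking rule: highest base plus $23000 per additional charge. Highest is tax evasion at $29000; 2 additional charges → +$46000. Combined base = $75000.
Net percentage adjustment: +75% +35% = +110%. $75000 × 2.1 = $157500.
No prior criminal record (−$21500 flat): $157500 − $21500 = $136000.
Loss or damage exceeded $50,000 (+$7500 flat): $136000 + $7500 = $143500.
$143500 is within the $650000 maximum.

$143500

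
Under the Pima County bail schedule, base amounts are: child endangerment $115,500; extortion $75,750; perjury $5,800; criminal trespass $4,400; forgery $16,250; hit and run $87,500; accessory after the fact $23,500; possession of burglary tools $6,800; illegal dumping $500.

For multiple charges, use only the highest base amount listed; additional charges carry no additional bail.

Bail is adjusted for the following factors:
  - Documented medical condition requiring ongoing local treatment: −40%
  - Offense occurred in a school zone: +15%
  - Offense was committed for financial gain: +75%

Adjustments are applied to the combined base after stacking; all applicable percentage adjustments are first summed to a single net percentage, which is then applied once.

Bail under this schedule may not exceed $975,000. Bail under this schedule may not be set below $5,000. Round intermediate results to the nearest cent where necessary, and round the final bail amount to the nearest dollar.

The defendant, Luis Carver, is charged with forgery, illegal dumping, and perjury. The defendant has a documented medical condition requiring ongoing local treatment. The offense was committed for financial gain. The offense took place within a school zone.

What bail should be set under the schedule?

$24,375

Base amounts from the schedule: forgery $16,250; illegal dumping $500; perjury $5,800.
Stacking rule: use the highest base only. Highest is forgery at $16,250. Combined base = $16,250.
Net percentage adjustment: −40% +15% +75% = +50%. $16,250 × 1.5 = $24,375.
$24,375 is within the $975,000 maximum.
$24,375 is at or above the $5,000 minimum.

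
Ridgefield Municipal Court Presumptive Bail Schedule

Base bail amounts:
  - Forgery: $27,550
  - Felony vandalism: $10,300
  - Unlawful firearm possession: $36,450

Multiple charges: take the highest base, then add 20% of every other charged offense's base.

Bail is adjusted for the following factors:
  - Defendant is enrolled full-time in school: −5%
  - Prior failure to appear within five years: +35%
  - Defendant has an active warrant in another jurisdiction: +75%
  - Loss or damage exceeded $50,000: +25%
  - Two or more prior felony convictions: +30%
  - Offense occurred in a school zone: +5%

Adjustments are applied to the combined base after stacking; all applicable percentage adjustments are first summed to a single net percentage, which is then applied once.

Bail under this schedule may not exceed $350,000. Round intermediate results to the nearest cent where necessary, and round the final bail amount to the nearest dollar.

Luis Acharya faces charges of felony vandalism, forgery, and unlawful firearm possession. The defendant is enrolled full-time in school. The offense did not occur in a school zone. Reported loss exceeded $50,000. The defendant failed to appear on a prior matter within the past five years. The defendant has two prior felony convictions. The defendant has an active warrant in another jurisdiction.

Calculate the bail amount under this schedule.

$114,452

Base amounts from the schedule: felony vandalism $10,300; forgery $27,550; unlawful firearm possession $36,450.
Stacking rule: highest base plus 20% of each additional charge. Highest is unlawful firearm possession at $36,450. Additional: $10,300 × 20% = $2,060; $27,550 × 20% = $5,510. Combined base = $36,450 + $7,570 = $44,020.
Net percentage adjustment: −5% +35% +75% +25% +30% = +160%. $44,020 × 2.6 = $114,452.
$114,452 is within the $350,000 maximum.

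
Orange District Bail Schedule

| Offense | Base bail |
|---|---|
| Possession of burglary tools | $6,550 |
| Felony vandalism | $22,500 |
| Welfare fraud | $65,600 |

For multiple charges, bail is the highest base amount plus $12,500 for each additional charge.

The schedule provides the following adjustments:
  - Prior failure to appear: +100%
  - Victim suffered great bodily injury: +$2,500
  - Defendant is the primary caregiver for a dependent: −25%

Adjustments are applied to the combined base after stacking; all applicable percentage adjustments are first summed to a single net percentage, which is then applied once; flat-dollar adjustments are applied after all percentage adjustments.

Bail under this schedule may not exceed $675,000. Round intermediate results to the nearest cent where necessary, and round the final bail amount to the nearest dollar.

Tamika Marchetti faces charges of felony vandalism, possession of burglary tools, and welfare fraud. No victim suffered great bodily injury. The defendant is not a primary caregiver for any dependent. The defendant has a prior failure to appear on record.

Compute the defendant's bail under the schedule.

Base amounts from the schedule: felony vandalism $22,500; possession of burglary tools $6,550; welfare fraud $65,600.
Stacking rule: highest base plus $12,500 per additional charge. Highest is welfare fraud at $65,600; 2 additional charges → +$25,000. Combined base = $90,600.
Prior failure to appear (+100%): $90,600 × 2 = $181,200.
$181,200 is within the $675,000 maximum.

$181,200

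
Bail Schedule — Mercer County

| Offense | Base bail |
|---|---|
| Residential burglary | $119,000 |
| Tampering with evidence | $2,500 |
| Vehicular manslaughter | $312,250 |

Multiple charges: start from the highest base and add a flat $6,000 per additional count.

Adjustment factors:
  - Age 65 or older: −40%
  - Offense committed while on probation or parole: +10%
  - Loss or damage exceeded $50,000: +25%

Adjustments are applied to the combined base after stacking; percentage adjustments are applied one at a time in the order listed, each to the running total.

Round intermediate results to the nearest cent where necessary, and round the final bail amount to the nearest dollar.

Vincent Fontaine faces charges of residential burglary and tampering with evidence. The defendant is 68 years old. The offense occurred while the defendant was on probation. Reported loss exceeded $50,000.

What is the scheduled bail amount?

Base amounts from the schedule: residential burglary $119,000; tampering with evidence $2,500.
Stacking rule: highest base plus $6,000 per additional charge. Highest is residential burglary at $119,000; 1 additional charge → +$6,000. Combined base = $125,000.
Age 65 or older (−40%): $125,000 × 0.6 = $75,000.
Offense committed while on probation or parole (+10%): $75,000 × 1.1 = $82,500.
Loss or damage exceeded $50,000 (+25%): $82,500 × 1.25 = $103,125.

$103,125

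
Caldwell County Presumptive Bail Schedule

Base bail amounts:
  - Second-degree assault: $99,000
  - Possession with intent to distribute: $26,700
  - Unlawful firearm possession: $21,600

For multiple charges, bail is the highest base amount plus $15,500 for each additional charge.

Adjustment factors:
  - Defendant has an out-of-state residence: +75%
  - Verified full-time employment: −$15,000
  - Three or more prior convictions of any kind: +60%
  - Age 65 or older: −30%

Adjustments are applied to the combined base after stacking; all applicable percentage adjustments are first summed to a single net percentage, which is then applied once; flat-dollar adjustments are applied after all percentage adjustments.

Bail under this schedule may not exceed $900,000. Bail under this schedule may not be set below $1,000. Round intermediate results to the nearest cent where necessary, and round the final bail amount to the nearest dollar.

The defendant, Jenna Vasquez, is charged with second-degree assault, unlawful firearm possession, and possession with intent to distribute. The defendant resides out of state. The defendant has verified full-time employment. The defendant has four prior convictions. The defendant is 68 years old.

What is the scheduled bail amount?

$251,500

Base amounts from the schedule: second-degree assault $99,000; unlawful firearm possession $21,600; possession with intent to distribute $26,700.
Stacking rule: highest base plus $15,500 per additional charge. Highest is second-degree assault at $99,000; 2 additional charges → +$31,000. Combined base = $130,000.
Net percentage adjustment: +75% +60% −30% = +105%. $130,000 × 2.05 = $266,500.
Verified full-time employment (−$15,000 flat): $266,500 − $15,000 = $251,500.
$251,500 is within the $900,000 maximum.
$251,500 is at or above the $1,000 minimum.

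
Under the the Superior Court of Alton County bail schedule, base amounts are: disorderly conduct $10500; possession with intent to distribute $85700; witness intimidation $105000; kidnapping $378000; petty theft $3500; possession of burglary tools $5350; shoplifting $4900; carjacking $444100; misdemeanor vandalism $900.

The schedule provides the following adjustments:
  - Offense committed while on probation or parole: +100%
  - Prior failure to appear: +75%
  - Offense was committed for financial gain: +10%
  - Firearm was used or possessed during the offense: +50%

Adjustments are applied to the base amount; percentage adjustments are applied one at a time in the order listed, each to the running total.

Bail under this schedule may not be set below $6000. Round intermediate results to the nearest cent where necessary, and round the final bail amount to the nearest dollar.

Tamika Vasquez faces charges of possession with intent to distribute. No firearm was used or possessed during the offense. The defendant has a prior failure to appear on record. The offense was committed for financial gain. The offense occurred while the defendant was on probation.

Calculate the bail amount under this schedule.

$329945

Base amounts from the schedule: possession with intent to distribute $85700.
Single charge. Combined base = $85700.
Offense committed while on probation or parole (+100%): $85700 × 2 = $171400.
Prior failure to appear (+75%): $171400 × 1.75 = $299950.
Offense was committed for financial gain (+10%): $299950 × 1.1 = $329945.
$329945 is at or above the $6000 minimum.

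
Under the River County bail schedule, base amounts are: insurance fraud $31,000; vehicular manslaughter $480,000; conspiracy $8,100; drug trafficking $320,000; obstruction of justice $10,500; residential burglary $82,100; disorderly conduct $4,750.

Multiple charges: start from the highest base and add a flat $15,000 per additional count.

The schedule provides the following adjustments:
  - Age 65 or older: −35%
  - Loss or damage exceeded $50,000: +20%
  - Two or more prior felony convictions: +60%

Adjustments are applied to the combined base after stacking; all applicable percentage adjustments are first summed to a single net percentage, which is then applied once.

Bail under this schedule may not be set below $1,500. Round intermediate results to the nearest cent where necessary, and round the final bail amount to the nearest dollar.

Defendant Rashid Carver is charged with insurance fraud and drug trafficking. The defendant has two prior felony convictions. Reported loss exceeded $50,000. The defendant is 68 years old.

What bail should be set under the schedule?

$485,750

Base amounts from the schedule: insurance fraud $31,000; drug trafficking $320,000.
Stacking rule: highest base plus $15,000 per additional charge. Highest is drug trafficking at $320,000; 1 additional charge → +$15,000. Combined base = $335,000.
Net percentage adjustment: −35% +20% +60% = +45%. $335,000 × 1.45 = $485,750.
$485,750 is at or above the $1,500 minimum.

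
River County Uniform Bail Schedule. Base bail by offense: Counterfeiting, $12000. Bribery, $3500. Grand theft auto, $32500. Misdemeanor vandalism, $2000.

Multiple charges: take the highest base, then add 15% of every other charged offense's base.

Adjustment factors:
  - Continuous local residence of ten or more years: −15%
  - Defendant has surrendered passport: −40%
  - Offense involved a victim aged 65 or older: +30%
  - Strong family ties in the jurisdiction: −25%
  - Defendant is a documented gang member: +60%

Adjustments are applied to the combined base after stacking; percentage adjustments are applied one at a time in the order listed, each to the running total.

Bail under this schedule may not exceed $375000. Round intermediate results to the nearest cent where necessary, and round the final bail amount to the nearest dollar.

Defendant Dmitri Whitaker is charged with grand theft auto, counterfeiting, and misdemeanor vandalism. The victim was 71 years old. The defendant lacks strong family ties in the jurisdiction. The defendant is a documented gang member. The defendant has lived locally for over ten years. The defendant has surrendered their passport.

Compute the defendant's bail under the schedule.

$36704

Base amounts from the schedule: grand theft auto $32500; counterfeiting $12000; misdemeanor vandalism $2000.
Stacking rule: highest base plus 15% of each additional charge. Highest is grand theft auto at $32500. Additional: $12000 × 15% = $1800; $2000 × 15% = $300. Combined base = $32500 + $2100 = $34600.
Continuous local residence of ten or more years (−15%): $34600 × 0.85 = $29410.
Defendant has surrendered passport (−40%): $29410 × 0.6 = $17646.
Offense involved a victim aged 65 or older (+30%): $17646 × 1.3 = $22939.80.
Defendant is a documented gang member (+60%): $22939.80 × 1.6 = $36703.68.
$36703.68 is within the $375000 maximum.
Rounded to the nearest dollar: $36704.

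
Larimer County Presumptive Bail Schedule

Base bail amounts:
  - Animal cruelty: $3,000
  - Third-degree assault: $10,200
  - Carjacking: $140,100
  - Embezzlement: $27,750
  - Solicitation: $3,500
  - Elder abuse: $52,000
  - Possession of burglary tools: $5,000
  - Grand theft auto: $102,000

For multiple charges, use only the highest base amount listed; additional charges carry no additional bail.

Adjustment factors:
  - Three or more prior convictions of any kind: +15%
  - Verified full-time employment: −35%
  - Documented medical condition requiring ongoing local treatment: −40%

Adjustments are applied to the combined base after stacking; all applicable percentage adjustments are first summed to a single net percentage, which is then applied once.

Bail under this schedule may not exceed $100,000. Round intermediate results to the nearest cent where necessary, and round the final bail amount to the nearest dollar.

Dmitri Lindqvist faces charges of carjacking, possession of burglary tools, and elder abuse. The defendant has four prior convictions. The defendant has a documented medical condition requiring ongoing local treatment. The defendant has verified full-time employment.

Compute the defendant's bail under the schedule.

$56,040

Base amounts from the schedule: carjacking $140,100; possession of burglary tools $5,000; elder abuse $52,000.
Stacking rule: use the highest base only. Highest is carjacking at $140,100. Combined base = $140,100.
Net percentage adjustment: +15% −35% −40% = −60%. $140,100 × 0.4 = $56,040.
$56,040 is within the $100,000 maximum.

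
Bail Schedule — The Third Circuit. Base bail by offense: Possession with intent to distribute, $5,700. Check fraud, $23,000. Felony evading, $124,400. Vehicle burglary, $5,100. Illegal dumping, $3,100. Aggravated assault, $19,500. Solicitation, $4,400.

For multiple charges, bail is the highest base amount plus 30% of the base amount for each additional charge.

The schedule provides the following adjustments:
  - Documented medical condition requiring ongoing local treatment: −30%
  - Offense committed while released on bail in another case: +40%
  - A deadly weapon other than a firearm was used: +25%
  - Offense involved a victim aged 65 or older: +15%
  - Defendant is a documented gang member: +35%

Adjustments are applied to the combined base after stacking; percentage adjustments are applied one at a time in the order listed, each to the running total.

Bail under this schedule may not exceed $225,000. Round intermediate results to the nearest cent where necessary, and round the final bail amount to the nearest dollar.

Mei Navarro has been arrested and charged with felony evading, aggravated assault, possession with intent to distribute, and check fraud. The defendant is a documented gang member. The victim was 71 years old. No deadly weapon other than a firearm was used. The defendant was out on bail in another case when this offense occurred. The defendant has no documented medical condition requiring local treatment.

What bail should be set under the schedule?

$225,000

Base amounts from the schedule: felony evading $124,400; aggravated assault $19,500; possession with intent to distribute $5,700; check fraud $23,000.
Stacking rule: highest base plus 30% of each additional charge. Highest is felony evading at $124,400. Additional: $19,500 × 30% = $5,850; $5,700 × 30% = $1,710; $23,000 × 30% = $6,900. Combined base = $124,400 + $14,460 = $138,860.
Offense committed while released on bail in another case (+40%): $138,860 × 1.4 = $194,404.
Offense involved a victim aged 65 or older (+15%): $194,404 × 1.15 = $223,564.60.
Defendant is a documented gang member (+35%): $223,564.60 × 1.35 = $301,812.21.
Result $301,812.21 exceeds the maximum of $225,000; bail is capped at $225,000.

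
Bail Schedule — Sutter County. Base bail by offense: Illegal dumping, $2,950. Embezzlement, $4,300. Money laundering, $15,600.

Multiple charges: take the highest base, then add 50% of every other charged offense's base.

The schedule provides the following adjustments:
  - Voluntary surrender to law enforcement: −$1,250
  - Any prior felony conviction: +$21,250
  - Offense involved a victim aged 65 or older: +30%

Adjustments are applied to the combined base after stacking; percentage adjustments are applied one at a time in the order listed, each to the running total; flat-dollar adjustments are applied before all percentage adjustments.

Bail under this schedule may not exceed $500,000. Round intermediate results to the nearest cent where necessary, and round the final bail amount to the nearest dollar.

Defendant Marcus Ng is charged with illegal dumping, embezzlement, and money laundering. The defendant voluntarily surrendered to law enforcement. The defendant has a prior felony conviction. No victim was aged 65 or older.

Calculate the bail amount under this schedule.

$39,225

Base amounts from the schedule: illegal dumping $2,950; embezzlement $4,300; money laundering $15,600.
Stacking rule: highest base plus 50% of each additional charge. Highest is money laundering at $15,600. Additional: $2,950 × 50% = $1,475; $4,300 × 50% = $2,150. Combined base = $15,600 + $3,625 = $19,225.
Voluntary surrender to law enforcement (−$1,250 flat): $19,225 − $1,250 = $17,975.
Any prior felony conviction (+$21,250 flat): $17,975 + $21,250 = $39,225.
$39,225 is within the $500,000 maximum.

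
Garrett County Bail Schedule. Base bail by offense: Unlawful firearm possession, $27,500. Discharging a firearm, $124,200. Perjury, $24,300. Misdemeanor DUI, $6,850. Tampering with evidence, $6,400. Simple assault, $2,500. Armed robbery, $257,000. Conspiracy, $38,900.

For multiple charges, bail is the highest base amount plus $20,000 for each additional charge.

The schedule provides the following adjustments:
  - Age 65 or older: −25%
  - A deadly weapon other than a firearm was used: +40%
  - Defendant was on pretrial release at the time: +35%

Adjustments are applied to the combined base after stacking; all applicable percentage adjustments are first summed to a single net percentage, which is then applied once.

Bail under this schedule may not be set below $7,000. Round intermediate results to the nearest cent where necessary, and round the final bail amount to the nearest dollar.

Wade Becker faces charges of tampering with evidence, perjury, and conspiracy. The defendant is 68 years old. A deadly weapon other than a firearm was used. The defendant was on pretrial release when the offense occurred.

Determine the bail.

$118,350

Base amounts from the schedule: tampering with evidence $6,400; perjury $24,300; conspiracy $38,900.
Stacking rule: highest base plus $20,000 per additional charge. Highest is conspiracy at $38,900; 2 additional charges → +$40,000. Combined base = $78,900.
Net percentage adjustment: −25% +40% +35% = +50%. $78,900 × 1.5 = $118,350.
$118,350 is at or above the $7,000 minimum.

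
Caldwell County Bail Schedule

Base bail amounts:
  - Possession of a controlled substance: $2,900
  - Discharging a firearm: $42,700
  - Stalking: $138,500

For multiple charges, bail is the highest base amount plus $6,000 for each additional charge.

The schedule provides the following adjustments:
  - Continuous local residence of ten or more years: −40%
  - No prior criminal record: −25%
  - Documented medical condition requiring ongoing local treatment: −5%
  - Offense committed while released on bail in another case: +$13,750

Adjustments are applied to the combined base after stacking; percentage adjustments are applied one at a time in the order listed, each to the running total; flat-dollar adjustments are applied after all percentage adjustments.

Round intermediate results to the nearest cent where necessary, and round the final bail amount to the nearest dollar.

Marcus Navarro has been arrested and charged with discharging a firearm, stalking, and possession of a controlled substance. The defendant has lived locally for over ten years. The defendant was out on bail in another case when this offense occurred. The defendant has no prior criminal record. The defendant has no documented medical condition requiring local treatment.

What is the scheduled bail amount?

$81,475

Base amounts from the schedule: discharging a firearm $42,700; stalking $138,500; possession of a controlled substance $2,900.
Stacking rule: highest base plus $6,000 per additional charge. Highest is stalking at $138,500; 2 additional charges → +$12,000. Combined base = $150,500.
Continuous local residence of ten or more years (−40%): $150,500 × 0.6 = $90,300.
No prior criminal record (−25%): $90,300 × 0.75 = $67,725.
Offense committed while released on bail in another case (+$13,750 flat): $67,725 + $13,750 = $81,475.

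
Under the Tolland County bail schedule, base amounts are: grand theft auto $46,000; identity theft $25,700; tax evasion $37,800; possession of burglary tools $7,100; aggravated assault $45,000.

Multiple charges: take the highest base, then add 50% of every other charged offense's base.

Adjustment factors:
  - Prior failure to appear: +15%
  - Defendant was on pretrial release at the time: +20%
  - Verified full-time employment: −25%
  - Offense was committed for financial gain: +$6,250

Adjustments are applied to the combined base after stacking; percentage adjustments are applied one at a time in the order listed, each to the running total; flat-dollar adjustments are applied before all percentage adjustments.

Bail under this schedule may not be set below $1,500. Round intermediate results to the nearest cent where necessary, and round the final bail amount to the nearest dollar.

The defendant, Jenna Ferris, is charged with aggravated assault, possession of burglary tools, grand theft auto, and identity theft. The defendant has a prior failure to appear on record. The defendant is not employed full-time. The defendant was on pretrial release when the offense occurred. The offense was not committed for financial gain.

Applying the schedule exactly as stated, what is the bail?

$117,162

Base amounts from the schedule: aggravated assault $45,000; possession of burglary tools $7,100; grand theft auto $46,000; identity theft $25,700.
Stacking rule: highest base plus 50% of each additional charge. Highest is grand theft auto at $46,000. Additional: $45,000 × 50% = $22,500; $7,100 × 50% = $3,550; $25,700 × 50% = $12,850. Combined base = $46,000 + $38,900 = $84,900.
Prior failure to appear (+15%): $84,900 × 1.15 = $97,635.
Defendant was on pretrial release at the time (+20%): $97,635 × 1.2 = $117,162.
$117,162 is at or above the $1,500 minimum.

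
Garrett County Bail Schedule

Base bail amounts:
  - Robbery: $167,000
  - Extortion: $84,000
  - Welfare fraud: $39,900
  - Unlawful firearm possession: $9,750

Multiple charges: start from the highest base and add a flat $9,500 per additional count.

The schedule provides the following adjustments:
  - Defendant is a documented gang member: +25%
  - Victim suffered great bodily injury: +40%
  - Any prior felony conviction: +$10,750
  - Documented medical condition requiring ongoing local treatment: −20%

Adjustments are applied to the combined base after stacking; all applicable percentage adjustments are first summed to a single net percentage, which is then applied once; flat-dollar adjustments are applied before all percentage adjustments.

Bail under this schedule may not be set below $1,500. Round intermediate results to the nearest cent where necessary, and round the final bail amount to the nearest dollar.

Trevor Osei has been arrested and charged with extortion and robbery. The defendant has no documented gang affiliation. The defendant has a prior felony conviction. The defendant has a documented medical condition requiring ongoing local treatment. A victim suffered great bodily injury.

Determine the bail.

$224,700

Base amounts from the schedule: extortion $84,000; robbery $167,000.
Stacking rule: highest base plus $9,500 per additional charge. Highest is robbery at $167,000; 1 additional charge → +$9,500. Combined base = $176,500.
Any prior felony conviction (+$10,750 flat): $176,500 + $10,750 = $187,250.
Net percentage adjustment: +40% −20% = +20%. $187,250 × 1.2 = $224,700.
$224,700 is at or above the $1,500 minimum.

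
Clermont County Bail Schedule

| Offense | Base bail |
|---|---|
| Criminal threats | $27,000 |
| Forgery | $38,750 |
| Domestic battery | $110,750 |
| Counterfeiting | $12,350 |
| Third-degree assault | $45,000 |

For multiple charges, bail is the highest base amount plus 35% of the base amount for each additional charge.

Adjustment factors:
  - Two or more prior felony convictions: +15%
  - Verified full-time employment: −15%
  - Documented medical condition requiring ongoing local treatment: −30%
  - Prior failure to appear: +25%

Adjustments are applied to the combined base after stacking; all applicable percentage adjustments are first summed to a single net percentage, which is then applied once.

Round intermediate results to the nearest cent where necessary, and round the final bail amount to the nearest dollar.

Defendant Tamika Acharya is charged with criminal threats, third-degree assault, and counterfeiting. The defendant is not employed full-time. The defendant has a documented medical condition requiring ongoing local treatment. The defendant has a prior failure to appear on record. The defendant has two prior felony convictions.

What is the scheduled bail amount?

Base amounts from the schedule: criminal threats $27,000; third-degree assault $45,000; counterfeiting $12,350.
Stacking rule: highest base plus 35% of each additional charge. Highest is third-degree assault at $45,000. Additional: $27,000 × 35% = $9,450; $12,350 × 35% = $4,322.50. Combined base = $45,000 + $13,772.50 = $58,772.50.
Net percentage adjustment: +15% −30% +25% = +10%. $58,772.50 × 1.1 = $64,649.75.
Rounded to the nearest dollar: $64,650.

$64,650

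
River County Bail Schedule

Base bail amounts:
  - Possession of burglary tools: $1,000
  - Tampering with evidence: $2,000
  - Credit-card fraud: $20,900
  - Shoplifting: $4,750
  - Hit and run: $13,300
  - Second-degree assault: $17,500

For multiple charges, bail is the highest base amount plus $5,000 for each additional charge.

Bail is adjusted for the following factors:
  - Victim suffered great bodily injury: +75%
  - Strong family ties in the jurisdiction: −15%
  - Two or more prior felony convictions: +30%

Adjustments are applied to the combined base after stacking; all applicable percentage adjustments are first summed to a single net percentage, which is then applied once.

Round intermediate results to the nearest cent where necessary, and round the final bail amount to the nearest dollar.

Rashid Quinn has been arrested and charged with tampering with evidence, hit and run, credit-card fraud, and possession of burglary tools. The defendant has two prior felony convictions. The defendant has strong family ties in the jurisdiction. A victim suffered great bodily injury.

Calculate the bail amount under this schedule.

$68,210

Base amounts from the schedule: tampering with evidence $2,000; hit and run $13,300; credit-card fraud $20,900; possession of burglary tools $1,000.
Stacking rule: highest base plus $5,000 per additional charge. Highest is credit-card fraud at $20,900; 3 additional charges → +$15,000. Combined base = $35,900.
Net percentage adjustment: +75% −15% +30% = +90%. $35,900 × 1.9 = $68,210.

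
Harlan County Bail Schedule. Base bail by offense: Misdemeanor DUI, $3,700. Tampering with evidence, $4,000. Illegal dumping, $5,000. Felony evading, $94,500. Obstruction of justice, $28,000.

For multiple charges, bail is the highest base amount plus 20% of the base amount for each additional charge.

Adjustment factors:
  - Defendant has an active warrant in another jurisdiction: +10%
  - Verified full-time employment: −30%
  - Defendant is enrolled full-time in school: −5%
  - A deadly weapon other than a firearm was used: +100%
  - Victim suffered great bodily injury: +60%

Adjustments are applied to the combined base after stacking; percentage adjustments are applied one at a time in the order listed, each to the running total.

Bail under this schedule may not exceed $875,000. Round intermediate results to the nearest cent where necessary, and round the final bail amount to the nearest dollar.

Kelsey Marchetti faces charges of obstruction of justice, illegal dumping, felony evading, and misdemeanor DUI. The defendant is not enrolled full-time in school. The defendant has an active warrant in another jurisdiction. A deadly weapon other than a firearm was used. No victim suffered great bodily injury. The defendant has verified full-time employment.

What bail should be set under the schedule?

Base amounts from the schedule: obstruction of justice $28,000; illegal dumping $5,000; felony evading $94,500; misdemeanor DUI $3,700.
Stacking rule: highest base plus 20% of each additional charge. Highest is felony evading at $94,500. Additional: $28,000 × 20% = $5,600; $5,000 × 20% = $1,000; $3,700 × 20% = $740. Combined base = $94,500 + $7,340 = $101,840.
Defendant has an active warrant in another jurisdiction (+10%): $101,840 × 1.1 = $112,024.
Verified full-time employment (−30%): $112,024 × 0.7 = $78,416.80.
A deadly weapon other than a firearm was used (+100%): $78,416.80 × 2 = $156,833.60.
$156,833.60 is within the $875,000 maximum.
Rounded to the nearest dollar: $156,834.

$156,834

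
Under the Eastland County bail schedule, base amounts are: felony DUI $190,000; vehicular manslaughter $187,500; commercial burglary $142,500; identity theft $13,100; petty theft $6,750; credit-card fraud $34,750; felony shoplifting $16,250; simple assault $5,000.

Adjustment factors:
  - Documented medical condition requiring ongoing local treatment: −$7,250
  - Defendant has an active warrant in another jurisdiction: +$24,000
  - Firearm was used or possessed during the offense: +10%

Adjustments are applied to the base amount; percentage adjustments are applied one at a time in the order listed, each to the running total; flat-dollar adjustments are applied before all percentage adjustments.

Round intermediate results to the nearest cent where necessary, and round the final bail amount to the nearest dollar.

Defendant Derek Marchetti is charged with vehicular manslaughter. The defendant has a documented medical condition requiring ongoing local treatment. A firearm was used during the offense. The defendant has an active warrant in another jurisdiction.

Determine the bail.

$224,675

Base amounts from the schedule: vehicular manslaughter $187,500.
Single charge. Combined base = $187,500.
Documented medical condition requiring ongoing local treatment (−$7,250 flat): $187,500 − $7,250 = $180,250.
Defendant has an active warrant in another jurisdiction (+$24,000 flat): $180,250 + $24,000 = $204,250.
Firearm was used or possessed during the offense (+10%): $204,250 × 1.1 = $224,675.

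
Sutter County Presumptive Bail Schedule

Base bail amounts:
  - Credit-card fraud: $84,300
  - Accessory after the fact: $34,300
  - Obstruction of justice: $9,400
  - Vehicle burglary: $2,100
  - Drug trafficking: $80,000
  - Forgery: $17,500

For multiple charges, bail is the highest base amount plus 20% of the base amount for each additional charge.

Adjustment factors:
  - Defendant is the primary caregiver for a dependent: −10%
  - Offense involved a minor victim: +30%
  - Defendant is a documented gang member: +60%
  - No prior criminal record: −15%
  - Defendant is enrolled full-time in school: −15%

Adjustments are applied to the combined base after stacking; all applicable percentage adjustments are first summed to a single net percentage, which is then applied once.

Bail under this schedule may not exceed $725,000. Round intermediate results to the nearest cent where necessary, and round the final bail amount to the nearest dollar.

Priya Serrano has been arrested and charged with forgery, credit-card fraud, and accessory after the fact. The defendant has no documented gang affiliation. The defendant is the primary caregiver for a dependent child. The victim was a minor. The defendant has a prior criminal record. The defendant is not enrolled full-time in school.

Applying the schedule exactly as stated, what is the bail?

Base amounts from the schedule: forgery $17,500; credit-card fraud $84,300; accessory after the fact $34,300.
Stacking rule: highest base plus 20% of each additional charge. Highest is credit-card fraud at $84,300. Additional: $17,500 × 20% = $3,500; $34,300 × 20% = $6,860. Combined base = $84,300 + $10,360 = $94,660.
Net percentage adjustment: −10% +30% = +20%. $94,660 × 1.2 = $113,592.
$113,592 is within the $725,000 maximum.

$113,592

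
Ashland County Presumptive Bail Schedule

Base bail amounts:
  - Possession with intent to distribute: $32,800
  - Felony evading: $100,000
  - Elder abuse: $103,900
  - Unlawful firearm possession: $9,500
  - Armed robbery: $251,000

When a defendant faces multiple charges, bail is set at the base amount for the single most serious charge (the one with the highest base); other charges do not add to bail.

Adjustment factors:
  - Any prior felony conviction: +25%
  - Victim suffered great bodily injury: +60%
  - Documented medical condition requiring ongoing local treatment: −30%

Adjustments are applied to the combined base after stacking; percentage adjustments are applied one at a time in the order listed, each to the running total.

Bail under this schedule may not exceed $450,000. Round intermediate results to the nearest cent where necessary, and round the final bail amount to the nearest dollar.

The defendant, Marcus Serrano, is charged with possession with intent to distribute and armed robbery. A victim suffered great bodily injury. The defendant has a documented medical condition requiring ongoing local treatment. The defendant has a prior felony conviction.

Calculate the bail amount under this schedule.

$351,400

Base amounts from the schedule: possession with intent to distribute $32,800; armed robbery $251,000.
Stacking rule: use the highest base only. Highest is armed robbery at $251,000. Combined base = $251,000.
Any prior felony conviction (+25%): $251,000 × 1.25 = $313,750.
Victim suffered great bodily injury (+60%): $313,750 × 1.6 = $502,000.
Documented medical condition requiring ongoing local treatment (−30%): $502,000 × 0.7 = $351,400.
$351,400 is within the $450,000 maximum.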